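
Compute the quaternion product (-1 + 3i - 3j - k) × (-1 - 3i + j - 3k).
10 + 10i + 14j - 2k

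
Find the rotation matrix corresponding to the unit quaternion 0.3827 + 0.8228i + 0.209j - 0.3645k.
[[0.6469, 0.6229, -0.4399], [0.0649, -0.6197, -0.7821], [-0.7598, 0.4774, -0.4414]]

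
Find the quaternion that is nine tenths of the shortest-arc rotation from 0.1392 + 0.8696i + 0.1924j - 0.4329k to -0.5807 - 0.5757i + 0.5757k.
0.5433 + 0.6162i + 0.0204j - 0.5699k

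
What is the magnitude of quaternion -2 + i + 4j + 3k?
√30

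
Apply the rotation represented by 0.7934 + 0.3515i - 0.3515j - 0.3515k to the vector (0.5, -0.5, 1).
(-0.707, -0.966, 0.259)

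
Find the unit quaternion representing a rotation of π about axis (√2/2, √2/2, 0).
0.7071i + 0.7071j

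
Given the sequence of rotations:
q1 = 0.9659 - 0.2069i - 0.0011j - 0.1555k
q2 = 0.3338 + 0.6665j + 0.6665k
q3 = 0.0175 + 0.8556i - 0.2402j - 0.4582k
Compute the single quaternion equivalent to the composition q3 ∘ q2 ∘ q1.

q2 · q1 = 0.4268 - 0.172i + 0.5055j + 0.7298k
q3 · q2 · q1 = 0.6104 + 0.4185i - 0.6393j + 0.2084k
0.6104 + 0.4185i - 0.6393j + 0.2084k


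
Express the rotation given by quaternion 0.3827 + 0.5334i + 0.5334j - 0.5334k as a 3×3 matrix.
[[-0.1381, 0.9773, -0.1608], [0.1608, -0.1381, -0.9773], [-0.9773, -0.1608, -0.1381]]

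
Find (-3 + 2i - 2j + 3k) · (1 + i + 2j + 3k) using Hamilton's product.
-10 - 13i - 11j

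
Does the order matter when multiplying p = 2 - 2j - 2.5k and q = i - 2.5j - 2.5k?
Yes: pq = -11.25 + 0.75i - 7.5j - 3k ≠ -11.25 + 3.25i - 2.5j - 7k = qp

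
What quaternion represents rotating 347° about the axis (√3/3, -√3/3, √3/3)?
-0.9936 + 0.0654i - 0.0654j + 0.0654k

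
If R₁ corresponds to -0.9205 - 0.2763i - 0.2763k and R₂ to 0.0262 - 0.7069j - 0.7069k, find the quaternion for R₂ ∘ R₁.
-0.2194 + 0.1881i + 0.846j + 0.4481k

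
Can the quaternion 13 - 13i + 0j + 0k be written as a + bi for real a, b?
Yes. The quaternion 13 - 13i has j- and k-coefficients y = z = 0, so it lies in the complex subalgebra spanned by 1 and i.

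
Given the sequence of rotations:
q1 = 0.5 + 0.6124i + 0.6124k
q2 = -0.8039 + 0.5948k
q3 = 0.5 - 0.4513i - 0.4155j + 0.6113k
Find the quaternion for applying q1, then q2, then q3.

q2 · q1 = -0.7662 - 0.4923i + 0.3643j - 0.1949k
q3 · q2 · q1 = -0.3348 - 0.0421i + 0.1116j - 0.9348k
-0.3348 - 0.0421i + 0.1116j - 0.9348k


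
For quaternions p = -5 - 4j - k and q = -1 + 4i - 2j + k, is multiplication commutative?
No: pq = -2 - 26i + 10j + 12k ≠ -2 - 14i + 18j - 20k = qp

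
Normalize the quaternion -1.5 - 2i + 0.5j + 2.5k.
-0.4201 - 0.5601i + 0.14j + 0.7001k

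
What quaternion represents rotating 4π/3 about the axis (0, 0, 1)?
-0.5 + 0.866k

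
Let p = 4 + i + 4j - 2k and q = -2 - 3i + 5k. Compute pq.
5 + 6i - 7j + 36k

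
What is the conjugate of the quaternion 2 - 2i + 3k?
2 + 2i - 3k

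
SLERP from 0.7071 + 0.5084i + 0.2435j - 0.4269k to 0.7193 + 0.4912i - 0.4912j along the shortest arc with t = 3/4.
0.7721 + 0.5345i - 0.3217j - 0.1208k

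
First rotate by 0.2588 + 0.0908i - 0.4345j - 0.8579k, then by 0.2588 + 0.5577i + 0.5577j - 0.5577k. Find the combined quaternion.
-0.2198 - 0.5529i + 0.4597j - 0.6593k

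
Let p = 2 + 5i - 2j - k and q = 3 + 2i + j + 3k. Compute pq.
1 + 14i - 21j + 12k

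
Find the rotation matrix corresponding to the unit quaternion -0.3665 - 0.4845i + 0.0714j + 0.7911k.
[[-0.2619, 0.5107, -0.8189], [-0.6491, -0.7212, -0.2422], [-0.7142, 0.4681, 0.5203]]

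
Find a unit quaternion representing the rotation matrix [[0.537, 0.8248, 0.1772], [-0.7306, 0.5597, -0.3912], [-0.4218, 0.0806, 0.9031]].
0.866 + 0.1362i + 0.1729j - 0.449k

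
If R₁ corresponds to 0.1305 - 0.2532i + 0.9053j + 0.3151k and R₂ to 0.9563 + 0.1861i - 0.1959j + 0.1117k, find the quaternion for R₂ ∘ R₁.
0.3141 - 0.3807i + 0.7533j + 0.4348k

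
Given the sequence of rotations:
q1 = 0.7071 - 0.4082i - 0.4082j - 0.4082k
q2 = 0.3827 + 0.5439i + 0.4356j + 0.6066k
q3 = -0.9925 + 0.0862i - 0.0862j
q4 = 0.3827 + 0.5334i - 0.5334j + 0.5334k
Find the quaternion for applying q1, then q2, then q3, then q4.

q2 · q1 = 0.9181 + 0.2982i + 0.1262j + 0.2285k
q3 · q2 · q1 = -0.926 - 0.2365i - 0.2241j - 0.1902k
q4 · q3 · q2 · q1 = -0.2463 - 0.3634i + 0.3835j - 0.8124k
-0.2463 - 0.3634i + 0.3835j - 0.8124k


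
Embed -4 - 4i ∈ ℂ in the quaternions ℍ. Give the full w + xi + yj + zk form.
-4 - 4i + 0j + 0k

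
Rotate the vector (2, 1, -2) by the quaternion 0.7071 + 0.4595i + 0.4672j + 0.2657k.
(-0.912, 2.85, -0.217)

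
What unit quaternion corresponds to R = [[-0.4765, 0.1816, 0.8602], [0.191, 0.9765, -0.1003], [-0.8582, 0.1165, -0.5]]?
0.5 + 0.1084i + 0.8592j + 0.0047k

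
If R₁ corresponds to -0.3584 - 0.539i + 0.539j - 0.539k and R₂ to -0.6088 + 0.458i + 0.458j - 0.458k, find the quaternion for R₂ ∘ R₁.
-0.0287 + 0.164i + 0.0014j + 0.986k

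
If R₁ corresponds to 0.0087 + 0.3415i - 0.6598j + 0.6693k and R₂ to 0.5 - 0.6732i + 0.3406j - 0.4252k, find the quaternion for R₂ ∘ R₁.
0.7436 + 0.1123i - 0.0216j + 0.6588k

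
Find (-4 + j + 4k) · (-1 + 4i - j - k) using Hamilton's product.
9 - 13i + 19j - 4k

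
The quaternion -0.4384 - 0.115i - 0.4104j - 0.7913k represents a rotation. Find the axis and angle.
axis = (-0.128, -0.4566, -0.8804), θ = 232°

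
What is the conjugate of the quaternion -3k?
3k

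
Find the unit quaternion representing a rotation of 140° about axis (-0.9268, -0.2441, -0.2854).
0.342 - 0.8709i - 0.2294j - 0.2682k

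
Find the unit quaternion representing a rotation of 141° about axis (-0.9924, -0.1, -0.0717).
0.3338 - 0.9355i - 0.0943j - 0.0676k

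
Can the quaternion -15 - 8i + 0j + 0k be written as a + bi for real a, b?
Yes. The quaternion -15 - 8i has j- and k-coefficients y = z = 0, so it lies in the complex subalgebra spanned by 1 and i.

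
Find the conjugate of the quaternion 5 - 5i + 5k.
5 + 5i - 5k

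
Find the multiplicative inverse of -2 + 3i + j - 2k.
-0.1111 - 0.1667i - 0.0556j + 0.1111k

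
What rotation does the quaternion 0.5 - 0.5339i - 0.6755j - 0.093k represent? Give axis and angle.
axis = (-0.6165, -0.78, -0.1074), θ = 2π/3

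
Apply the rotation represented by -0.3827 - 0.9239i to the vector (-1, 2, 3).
(-1, -3.536, -0.707)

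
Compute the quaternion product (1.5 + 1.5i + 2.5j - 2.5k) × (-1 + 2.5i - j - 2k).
-7.75 - 5.25i - 7.25j - 8.25k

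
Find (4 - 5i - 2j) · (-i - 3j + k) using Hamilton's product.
-11 - 6i - 7j + 17k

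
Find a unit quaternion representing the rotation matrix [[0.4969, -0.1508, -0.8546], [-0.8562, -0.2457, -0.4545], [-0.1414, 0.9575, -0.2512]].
0.5 + 0.706i - 0.3566j - 0.3527k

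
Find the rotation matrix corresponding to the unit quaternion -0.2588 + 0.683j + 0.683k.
[[-0.866, 0.3535, -0.3535], [-0.3535, 0.067, 0.933], [0.3535, 0.933, 0.067]]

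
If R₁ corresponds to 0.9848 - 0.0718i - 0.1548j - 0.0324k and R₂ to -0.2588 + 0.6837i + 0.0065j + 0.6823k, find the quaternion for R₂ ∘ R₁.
-0.1827 + 0.7973i + 0.0196j + 0.5749k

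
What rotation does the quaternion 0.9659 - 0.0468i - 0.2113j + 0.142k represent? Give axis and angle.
axis = (-0.1808, -0.8163, 0.5486), θ = π/6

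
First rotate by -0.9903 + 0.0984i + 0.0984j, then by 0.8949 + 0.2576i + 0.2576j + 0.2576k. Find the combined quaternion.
-0.9369 - 0.1924i - 0.1417j - 0.2551k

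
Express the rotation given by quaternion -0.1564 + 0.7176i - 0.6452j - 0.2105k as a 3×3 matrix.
[[0.0788, -0.9918, -0.1003], [-0.8601, -0.1185, 0.4961], [-0.5039, 0.0472, -0.8625]]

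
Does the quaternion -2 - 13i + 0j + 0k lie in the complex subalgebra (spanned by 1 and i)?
Yes. The quaternion -2 - 13i has j- and k-coefficients y = z = 0, so it lies in the complex subalgebra spanned by 1 and i.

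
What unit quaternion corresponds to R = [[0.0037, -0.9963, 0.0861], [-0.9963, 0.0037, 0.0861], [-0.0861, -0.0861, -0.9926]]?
0.061 - 0.7058i + 0.7058j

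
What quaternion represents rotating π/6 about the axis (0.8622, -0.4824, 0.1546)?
0.9659 + 0.2232i - 0.1249j + 0.04k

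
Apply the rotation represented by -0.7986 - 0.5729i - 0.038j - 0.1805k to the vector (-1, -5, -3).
(-0.511, 0.98, -5.812)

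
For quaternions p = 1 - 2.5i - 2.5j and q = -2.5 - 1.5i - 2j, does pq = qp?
No: pq = -11.25 + 4.75i + 4.25j + 1.25k ≠ -11.25 + 4.75i + 4.25j - 1.25k = qp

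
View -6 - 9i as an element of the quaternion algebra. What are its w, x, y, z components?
-6 - 9i + 0j + 0k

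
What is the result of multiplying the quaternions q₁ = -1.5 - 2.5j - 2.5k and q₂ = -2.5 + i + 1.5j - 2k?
2.5 + 7.25i + 1.5j + 11.75k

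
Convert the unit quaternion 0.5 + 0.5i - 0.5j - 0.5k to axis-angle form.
axis = (√3/3, -√3/3, -√3/3), θ = 2π/3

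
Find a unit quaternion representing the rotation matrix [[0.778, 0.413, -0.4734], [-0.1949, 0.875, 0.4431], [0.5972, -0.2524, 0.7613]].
0.9239 - 0.1882i - 0.2897j - 0.1645k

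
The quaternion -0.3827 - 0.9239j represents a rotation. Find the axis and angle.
axis = (0, -1, 0), θ = 5π/4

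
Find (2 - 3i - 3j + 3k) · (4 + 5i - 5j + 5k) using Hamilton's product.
-7 - 2i + 8j + 52k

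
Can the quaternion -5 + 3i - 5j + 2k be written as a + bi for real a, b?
No. The quaternion -5 + 3i - 5j + 2k has j-coefficient y = -5 and k-coefficient z = 2, not both zero, so it does not lie in the complex subalgebra spanned by 1 and i.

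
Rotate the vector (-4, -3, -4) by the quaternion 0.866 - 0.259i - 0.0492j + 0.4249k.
(0.816, -6.187, -1.433)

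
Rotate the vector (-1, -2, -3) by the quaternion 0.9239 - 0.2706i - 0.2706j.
(0.354, -3.354, -1.621)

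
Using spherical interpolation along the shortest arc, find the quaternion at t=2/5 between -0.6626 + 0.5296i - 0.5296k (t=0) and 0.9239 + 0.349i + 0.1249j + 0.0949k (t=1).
-0.8902 + 0.1965i - 0.0592j - 0.4067k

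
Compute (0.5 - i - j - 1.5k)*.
0.5 + i + j + 1.5k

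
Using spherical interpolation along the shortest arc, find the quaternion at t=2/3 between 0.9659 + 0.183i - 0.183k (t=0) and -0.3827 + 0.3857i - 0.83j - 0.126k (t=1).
0.7212 - 0.2249i + 0.6549j + 0.02k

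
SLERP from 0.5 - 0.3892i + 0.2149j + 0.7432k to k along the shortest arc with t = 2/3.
0.1808 - 0.1407i + 0.0777j + 0.9703k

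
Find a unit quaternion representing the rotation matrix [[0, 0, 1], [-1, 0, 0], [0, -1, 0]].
-0.5 + 0.5i - 0.5j + 0.5k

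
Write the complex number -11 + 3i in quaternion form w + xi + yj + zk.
-11 + 3i + 0j + 0k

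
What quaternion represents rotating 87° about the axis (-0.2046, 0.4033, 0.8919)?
0.7254 - 0.1408i + 0.2776j + 0.6139k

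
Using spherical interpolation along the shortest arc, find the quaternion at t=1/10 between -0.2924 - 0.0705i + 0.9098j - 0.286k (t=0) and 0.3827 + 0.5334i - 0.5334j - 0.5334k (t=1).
-0.3201 - 0.1308i + 0.9161j - 0.2027k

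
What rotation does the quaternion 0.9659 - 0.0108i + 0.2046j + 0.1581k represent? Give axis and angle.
axis = (-0.0417, 0.7906, 0.6109), θ = π/6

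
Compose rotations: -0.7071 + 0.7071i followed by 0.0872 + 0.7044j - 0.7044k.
-0.0617 + 0.0617i - 0.9962j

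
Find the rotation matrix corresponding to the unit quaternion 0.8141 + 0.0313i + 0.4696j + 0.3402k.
[[0.3275, -0.5245, 0.7859], [0.5833, 0.7666, 0.2686], [-0.7433, 0.3705, 0.557]]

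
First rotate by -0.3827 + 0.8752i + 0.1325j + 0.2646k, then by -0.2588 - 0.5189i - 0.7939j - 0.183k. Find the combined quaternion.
0.7068 - 0.2137i + 0.2467j + 0.6276k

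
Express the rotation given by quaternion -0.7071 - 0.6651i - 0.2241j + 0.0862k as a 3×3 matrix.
[[0.8847, 0.42, 0.2023], [0.1762, 0.1004, -0.9792], [-0.4316, 0.9019, 0.0148]]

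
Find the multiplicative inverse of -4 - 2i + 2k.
-0.1667 + 0.0833i - 0.0833k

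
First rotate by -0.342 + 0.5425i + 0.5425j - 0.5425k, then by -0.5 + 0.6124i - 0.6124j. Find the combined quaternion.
0.171 - 0.1485i + 0.2704j + 0.9357k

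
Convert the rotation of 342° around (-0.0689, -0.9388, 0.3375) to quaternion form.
-0.9877 - 0.0108i - 0.1469j + 0.0528k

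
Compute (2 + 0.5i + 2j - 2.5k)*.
2 - 0.5i - 2j + 2.5k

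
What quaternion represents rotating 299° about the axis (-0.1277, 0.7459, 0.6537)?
-0.8616 - 0.0648i + 0.3786j + 0.3318k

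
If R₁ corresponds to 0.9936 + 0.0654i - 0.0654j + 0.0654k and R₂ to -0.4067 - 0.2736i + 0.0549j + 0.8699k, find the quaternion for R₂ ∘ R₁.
-0.4395 - 0.238i + 0.1559j + 0.852k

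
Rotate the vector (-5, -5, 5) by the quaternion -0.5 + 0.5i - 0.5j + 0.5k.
(5, 5, 5)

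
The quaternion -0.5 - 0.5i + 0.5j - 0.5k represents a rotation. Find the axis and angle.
axis = (-√3/3, √3/3, -√3/3), θ = 4π/3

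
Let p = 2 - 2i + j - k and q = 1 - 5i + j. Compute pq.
-9 - 11i + 8j + 2k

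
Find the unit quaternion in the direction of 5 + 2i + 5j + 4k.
0.5976 + 0.239i + 0.5976j + 0.4781k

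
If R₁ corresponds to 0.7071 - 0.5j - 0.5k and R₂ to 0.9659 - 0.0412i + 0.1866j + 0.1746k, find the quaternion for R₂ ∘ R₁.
0.8636 - 0.0351i - 0.3716j - 0.3389k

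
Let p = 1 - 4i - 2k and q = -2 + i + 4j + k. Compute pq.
4 + 17i + 6j - 11k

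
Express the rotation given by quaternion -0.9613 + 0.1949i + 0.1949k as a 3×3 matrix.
[[0.924, 0.3747, 0.076], [-0.3747, 0.8481, 0.3747], [0.076, -0.3747, 0.924]]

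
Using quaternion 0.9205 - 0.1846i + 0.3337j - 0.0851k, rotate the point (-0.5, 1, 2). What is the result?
(0.944, 1.623, 1.313)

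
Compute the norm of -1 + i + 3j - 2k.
√15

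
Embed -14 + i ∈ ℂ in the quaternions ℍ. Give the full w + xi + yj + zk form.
-14 + i + 0j + 0k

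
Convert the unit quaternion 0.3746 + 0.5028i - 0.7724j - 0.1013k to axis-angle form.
axis = (0.5423, -0.8331, -0.1093), θ = 136°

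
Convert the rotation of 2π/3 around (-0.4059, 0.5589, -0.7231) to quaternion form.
0.5 - 0.3515i + 0.484j - 0.6262k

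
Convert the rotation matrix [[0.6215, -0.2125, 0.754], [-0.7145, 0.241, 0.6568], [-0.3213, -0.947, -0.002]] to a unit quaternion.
0.682 - 0.5879i + 0.3942j - 0.184k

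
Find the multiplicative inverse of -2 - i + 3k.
-0.1429 + 0.0714i - 0.2143k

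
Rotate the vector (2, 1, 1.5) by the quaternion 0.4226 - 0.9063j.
(-2.435, 1, 0.568)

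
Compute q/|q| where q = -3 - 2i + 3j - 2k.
-0.5883 - 0.3922i + 0.5883j - 0.3922k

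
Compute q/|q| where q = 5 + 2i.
0.9285 + 0.3714i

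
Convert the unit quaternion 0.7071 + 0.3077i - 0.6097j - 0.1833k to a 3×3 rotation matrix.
[[0.1893, -0.116, -0.975], [-0.6344, 0.7434, -0.2116], [0.7494, 0.6587, 0.0672]]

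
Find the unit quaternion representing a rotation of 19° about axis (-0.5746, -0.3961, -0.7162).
0.9863 - 0.0948i - 0.0654j - 0.1182k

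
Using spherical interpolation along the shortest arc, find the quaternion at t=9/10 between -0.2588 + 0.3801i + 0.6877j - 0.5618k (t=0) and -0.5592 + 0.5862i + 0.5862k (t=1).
-0.5889 + 0.634i + 0.1051j + 0.4901k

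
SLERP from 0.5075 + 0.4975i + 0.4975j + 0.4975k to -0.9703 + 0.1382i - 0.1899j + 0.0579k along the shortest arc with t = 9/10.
0.9688 - 0.0689i + 0.2379j + 0.0062k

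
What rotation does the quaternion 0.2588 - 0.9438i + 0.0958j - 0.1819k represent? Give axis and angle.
axis = (-0.9771, 0.0992, -0.1883), θ = 5π/6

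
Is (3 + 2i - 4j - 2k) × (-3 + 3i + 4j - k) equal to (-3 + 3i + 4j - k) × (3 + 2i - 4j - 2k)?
No: pq = -1 + 15i + 20j + 23k ≠ -1 - 9i + 28j - 17k = qp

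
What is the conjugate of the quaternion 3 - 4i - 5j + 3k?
3 + 4i + 5j - 3k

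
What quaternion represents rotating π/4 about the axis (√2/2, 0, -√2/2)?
0.9239 + 0.2706i - 0.2706k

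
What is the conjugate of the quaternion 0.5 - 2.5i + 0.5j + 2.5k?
0.5 + 2.5i - 0.5j - 2.5k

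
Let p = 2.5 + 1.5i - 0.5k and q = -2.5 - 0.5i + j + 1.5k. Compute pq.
-4.75 - 4.5i + 0.5j + 6.5k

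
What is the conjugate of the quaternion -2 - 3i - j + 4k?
-2 + 3i + j - 4k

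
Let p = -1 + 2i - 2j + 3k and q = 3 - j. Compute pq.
-5 + 9i - 5j + 7k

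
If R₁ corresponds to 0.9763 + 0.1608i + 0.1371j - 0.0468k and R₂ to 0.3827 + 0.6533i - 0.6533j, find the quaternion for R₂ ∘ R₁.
0.3581 + 0.7299i - 0.5548j + 0.1767k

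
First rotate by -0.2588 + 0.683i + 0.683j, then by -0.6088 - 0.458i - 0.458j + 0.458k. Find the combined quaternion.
0.7832 - 0.6101i + 0.0155j - 0.1185k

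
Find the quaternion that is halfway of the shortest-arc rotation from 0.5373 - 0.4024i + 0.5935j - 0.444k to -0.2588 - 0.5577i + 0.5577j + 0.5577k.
0.1822 - 0.628i + 0.753j + 0.0744k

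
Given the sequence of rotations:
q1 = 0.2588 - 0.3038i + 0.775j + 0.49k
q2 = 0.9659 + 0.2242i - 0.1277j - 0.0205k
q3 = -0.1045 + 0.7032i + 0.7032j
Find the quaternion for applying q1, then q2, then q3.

q2 · q1 = 0.4271 - 0.2821i + 0.6119j + 0.6029k
q3 · q2 · q1 = -0.2765 + 0.7538i - 0.1876j + 0.5657k
-0.2765 + 0.7538i - 0.1876j + 0.5657k


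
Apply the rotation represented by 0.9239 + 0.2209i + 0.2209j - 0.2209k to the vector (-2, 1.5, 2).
(-0.23, 0.817, 3.087)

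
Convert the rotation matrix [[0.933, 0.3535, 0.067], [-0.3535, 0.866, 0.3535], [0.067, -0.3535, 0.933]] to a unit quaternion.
0.9659 - 0.183i - 0.183k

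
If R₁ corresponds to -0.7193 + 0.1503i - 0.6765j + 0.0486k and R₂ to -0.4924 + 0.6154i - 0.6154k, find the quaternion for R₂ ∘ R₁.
0.2916 - 0.933i + 0.2107j + 0.0024k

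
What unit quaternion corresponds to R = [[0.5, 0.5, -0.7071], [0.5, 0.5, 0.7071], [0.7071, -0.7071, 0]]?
0.7071 - 0.5i - 0.5j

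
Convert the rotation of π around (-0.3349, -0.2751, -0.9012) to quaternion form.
-0.3349i - 0.2751j - 0.9012k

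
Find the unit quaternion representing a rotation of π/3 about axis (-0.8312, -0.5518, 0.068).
0.866 - 0.4156i - 0.2759j + 0.034k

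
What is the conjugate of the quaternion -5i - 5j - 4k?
5i + 5j + 4k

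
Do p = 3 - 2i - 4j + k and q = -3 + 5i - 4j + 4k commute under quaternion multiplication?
No: pq = -19 + 9i + 13j + 37k ≠ -19 + 33i - 13j - 19k = qp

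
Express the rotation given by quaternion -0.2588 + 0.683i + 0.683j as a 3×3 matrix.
[[0.067, 0.933, -0.3535], [0.933, 0.067, 0.3535], [0.3535, -0.3535, -0.866]]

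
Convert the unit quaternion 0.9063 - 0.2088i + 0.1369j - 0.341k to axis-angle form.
axis = (-0.494, 0.3239, -0.8068), θ = 50°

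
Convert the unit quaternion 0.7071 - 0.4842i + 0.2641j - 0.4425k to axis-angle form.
axis = (-0.6848, 0.3735, -0.6258), θ = π/2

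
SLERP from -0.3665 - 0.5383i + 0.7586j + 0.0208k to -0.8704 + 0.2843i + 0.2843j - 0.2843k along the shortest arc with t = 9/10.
-0.8693 + 0.2i + 0.3655j - 0.266k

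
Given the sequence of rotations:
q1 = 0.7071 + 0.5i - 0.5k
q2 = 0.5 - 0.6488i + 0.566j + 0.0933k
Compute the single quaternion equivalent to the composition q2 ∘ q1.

q2 · q1 = 0.7246 - 0.4918i + 0.1225j - 0.467k
0.7246 - 0.4918i + 0.1225j - 0.467k


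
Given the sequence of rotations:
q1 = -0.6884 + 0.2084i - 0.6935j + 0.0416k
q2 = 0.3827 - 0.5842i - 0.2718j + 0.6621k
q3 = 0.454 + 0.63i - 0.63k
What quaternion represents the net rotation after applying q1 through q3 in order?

q2 · q1 = -0.3577 + 0.9298i + 0.084j + 0.0219k
q3 · q2 · q1 = -0.7344 + 0.2497i - 0.5614j + 0.2882k
-0.7344 + 0.2497i - 0.5614j + 0.2882k


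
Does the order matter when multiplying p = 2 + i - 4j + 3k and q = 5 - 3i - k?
Yes: pq = 16 + 3i - 28j + k ≠ 16 - 5i - 12j + 25k = qp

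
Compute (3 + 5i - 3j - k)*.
3 - 5i + 3j + k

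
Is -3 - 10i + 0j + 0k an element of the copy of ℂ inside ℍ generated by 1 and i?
Yes. The quaternion -3 - 10i has j- and k-coefficients y = z = 0, so it lies in the complex subalgebra spanned by 1 and i.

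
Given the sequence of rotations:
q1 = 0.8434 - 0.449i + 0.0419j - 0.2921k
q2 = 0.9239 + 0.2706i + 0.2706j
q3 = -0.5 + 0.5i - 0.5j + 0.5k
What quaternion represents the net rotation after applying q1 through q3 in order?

q2 · q1 = 0.8894 - 0.2656i + 0.346j - 0.137k
q3 · q2 · q1 = -0.0704 + 0.473i - 0.682j + 0.5534k
-0.0704 + 0.473i - 0.682j + 0.5534k


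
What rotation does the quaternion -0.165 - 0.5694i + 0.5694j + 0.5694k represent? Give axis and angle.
axis = (-√3/3, √3/3, √3/3), θ = 199°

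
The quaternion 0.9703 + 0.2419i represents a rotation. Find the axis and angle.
axis = (1, 0, 0), θ = 28°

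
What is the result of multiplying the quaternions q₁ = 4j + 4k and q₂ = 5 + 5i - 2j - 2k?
16 + 40j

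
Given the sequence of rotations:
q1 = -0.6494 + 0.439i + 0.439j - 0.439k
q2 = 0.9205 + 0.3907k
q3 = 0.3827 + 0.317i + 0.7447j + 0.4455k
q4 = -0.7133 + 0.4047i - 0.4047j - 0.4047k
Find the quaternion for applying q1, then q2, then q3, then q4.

q2 · q1 = -0.4263 + 0.2326i + 0.5756j - 0.6578k
q3 · q2 · q1 = -0.3725 - 0.7924i + 0.215j - 0.4324k
q4 · q3 · q2 · q1 = 0.4984 + 0.6765i + 0.4931j + 0.2255k
0.4984 + 0.6765i + 0.4931j + 0.2255k


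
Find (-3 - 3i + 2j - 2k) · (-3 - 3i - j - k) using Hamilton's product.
14i + 18k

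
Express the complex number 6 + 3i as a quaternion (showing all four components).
6 + 3i + 0j + 0k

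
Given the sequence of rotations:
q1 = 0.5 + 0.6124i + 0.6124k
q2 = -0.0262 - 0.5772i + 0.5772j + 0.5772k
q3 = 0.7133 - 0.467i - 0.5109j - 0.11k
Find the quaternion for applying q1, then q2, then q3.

q2 · q1 = -0.0131 + 0.0488i + 0.9956j - 0.0809k
q3 · q2 · q1 = 0.5132 + 0.1918i + 0.6737j - 0.4963k
0.5132 + 0.1918i + 0.6737j - 0.4963k


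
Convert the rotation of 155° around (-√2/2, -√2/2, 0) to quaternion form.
0.2164 - 0.6903i - 0.6903j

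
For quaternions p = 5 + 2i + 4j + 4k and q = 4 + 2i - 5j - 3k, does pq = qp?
No: pq = 48 + 26i + 5j - 17k ≠ 48 + 10i - 23j + 19k = qp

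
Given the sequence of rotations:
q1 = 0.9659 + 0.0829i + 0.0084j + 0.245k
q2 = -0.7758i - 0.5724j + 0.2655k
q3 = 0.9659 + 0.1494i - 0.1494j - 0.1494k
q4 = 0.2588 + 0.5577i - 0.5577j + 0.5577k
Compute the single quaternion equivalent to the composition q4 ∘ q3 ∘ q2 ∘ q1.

q2 · q1 = 0.0041 - 0.8918i - 0.3408j + 0.2974k
q3 · q2 · q1 = 0.1307 - 0.9561i - 0.241j + 0.1025k
q4 · q3 · q2 · q1 = 0.3755 - 0.0973i - 0.7256j - 0.5682k
0.3755 - 0.0973i - 0.7256j - 0.5682k


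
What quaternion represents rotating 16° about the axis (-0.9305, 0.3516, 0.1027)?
0.9903 - 0.1295i + 0.0489j + 0.0143k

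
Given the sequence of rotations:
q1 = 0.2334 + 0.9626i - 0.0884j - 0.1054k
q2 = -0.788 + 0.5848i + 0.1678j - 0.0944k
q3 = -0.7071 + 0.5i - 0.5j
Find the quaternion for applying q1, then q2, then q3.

q2 · q1 = -0.742 - 0.6481i + 0.0796j - 0.1522k
q3 · q2 · q1 = 0.8885 + 0.1634i + 0.3908j - 0.1766k
0.8885 + 0.1634i + 0.3908j - 0.1766k


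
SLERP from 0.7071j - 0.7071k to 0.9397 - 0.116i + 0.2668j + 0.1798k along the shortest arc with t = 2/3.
0.7953 - 0.0982i + 0.5674j - 0.1894k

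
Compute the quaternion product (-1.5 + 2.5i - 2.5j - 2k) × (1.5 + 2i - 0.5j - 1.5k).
-11.5 + 3.5i - 3.25j + 3k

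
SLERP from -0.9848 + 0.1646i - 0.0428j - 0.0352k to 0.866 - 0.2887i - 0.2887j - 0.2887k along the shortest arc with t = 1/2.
-0.955 + 0.2339i + 0.1269j + 0.1308k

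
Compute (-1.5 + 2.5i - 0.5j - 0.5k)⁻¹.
-0.1667 - 0.2778i + 0.0556j + 0.0556k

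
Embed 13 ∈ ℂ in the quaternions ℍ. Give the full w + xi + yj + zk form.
13 + 0i + 0j + 0k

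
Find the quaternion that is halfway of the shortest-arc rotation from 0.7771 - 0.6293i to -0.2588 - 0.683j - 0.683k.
0.6684 - 0.406i + 0.4407j + 0.4407k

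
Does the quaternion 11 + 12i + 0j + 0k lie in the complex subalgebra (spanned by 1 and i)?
Yes. The quaternion 11 + 12i has j- and k-coefficients y = z = 0, so it lies in the complex subalgebra spanned by 1 and i.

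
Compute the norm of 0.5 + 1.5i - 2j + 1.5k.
2.958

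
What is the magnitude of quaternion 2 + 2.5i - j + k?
3.5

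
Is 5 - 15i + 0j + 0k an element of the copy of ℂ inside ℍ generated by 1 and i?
Yes. The quaternion 5 - 15i has j- and k-coefficients y = z = 0, so it lies in the complex subalgebra spanned by 1 and i.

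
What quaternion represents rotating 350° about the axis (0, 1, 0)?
-0.9962 + 0.0872j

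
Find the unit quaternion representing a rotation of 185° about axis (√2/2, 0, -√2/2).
-0.0436 + 0.7064i - 0.7064k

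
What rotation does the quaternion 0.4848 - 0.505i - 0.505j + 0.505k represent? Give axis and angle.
axis = (-√3/3, -√3/3, √3/3), θ = 122°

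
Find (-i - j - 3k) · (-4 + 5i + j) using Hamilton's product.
6 + 7i - 11j + 16k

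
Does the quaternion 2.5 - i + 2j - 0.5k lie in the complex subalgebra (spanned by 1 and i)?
No. The quaternion 2.5 - i + 2j - 0.5k has j-coefficient y = 2 and k-coefficient z = -0.5, not both zero, so it does not lie in the complex subalgebra spanned by 1 and i.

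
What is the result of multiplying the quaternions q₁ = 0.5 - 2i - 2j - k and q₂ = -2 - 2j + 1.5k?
-3.5 - i + 6j + 6.75k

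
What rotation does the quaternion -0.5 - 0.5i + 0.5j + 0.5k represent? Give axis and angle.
axis = (-√3/3, √3/3, √3/3), θ = 4π/3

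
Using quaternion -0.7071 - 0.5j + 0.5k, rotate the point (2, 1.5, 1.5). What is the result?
(2.121, -1.414, -1.414)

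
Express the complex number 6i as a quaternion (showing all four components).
0 + 6i + 0j + 0k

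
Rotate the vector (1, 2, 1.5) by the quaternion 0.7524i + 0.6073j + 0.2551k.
(2.536, 0.854, -0.301)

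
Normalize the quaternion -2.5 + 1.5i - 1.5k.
-0.7625 + 0.4575i - 0.4575k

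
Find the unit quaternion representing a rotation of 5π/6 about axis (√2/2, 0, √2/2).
0.2588 + 0.683i + 0.683k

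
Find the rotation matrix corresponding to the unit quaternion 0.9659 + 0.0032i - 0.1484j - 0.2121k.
[[0.866, 0.4088, -0.288], [-0.4107, 0.91, 0.0568], [0.2853, 0.0691, 0.9559]]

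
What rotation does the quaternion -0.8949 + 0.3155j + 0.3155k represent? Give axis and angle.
axis = (0, √2/2, √2/2), θ = 307°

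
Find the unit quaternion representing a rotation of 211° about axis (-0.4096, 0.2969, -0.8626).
-0.2672 - 0.3947i + 0.2861j - 0.8312k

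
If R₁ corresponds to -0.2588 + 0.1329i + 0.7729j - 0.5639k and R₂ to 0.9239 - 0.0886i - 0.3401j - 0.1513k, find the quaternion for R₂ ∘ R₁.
-0.0498 + 0.4544i + 0.732j - 0.5051k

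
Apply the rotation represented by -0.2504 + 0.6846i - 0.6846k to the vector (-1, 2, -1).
(0.189, -2.435, 0.189)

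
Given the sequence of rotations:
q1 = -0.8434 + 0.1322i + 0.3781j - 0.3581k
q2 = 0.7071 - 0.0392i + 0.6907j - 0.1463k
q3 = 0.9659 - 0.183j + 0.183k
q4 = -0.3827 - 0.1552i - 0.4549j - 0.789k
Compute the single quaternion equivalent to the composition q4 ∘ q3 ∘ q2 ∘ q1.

q2 · q1 = -0.9047 - 0.0655i - 0.3486j - 0.236k
q3 · q2 · q1 = -0.8945 + 0.0437i - 0.1831j - 0.4055k
q4 · q3 · q2 · q1 = -0.0541 + 0.1621i + 0.3796j + 0.9092k
-0.0541 + 0.1621i + 0.3796j + 0.9092k


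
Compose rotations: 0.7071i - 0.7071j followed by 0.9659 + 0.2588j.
0.183 + 0.683i - 0.683j - 0.183k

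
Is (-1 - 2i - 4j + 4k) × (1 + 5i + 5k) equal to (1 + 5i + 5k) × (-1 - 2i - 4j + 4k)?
No: pq = -11 - 27i + 26j + 19k ≠ -11 + 13i - 34j - 21k = qp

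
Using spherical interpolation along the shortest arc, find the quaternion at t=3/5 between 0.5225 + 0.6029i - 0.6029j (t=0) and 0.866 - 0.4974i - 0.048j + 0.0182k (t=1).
0.9317 - 0.051i - 0.3593j + 0.0137k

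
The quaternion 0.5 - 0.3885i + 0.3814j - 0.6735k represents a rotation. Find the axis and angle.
axis = (-0.4486, 0.4404, -0.7777), θ = 2π/3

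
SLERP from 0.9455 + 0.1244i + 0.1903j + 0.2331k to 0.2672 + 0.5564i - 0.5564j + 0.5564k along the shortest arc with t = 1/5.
0.9023 + 0.2527i + 0.0248j + 0.3485k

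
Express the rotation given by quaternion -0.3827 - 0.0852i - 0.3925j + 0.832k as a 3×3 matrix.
[[-0.6926, 0.7037, 0.1586], [-0.5699, -0.399, -0.7183], [-0.4422, -0.5879, 0.6774]]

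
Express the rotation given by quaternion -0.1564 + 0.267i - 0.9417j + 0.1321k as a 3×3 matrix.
[[-0.8085, -0.4615, 0.3651], [-0.5442, 0.8225, -0.1653], [-0.224, -0.3323, -0.9162]]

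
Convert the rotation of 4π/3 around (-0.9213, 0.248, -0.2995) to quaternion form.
-0.5 - 0.7979i + 0.2148j - 0.2594k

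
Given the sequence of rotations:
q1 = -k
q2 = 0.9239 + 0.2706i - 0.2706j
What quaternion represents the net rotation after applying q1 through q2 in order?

q2 · q1 = 0.2706i + 0.2706j - 0.9239k
0.2706i + 0.2706j - 0.9239k


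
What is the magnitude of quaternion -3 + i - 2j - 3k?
√23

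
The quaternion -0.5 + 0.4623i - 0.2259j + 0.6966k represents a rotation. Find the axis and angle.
axis = (0.5338, -0.2608, 0.8044), θ = 4π/3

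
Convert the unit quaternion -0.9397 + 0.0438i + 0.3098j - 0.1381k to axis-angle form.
axis = (0.1281, 0.9058, -0.4038), θ = 320°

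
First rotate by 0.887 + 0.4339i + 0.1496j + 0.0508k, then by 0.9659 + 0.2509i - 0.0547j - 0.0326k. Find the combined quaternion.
0.7577 + 0.6438i + 0.0691j + 0.0814k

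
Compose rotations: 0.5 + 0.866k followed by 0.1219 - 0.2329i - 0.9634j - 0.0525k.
0.1064 - 0.9508i - 0.28j + 0.0793k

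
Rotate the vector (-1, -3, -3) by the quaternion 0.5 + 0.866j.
(-2.098, -3, 2.366)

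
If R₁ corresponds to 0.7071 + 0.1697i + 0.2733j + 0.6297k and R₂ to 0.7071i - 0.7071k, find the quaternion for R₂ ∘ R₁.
0.3253 + 0.6932i - 0.5653j - 0.3067k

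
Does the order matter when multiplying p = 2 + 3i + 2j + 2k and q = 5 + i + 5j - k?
Yes: pq = -1 + 5i + 25j + 21k ≠ -1 + 29i + 15j - 5k = qp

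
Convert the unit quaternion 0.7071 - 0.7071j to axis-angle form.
axis = (0, -1, 0), θ = π/2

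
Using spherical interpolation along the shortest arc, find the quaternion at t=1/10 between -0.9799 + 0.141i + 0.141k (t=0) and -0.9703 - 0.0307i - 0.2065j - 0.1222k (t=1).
-0.9853 + 0.1243i - 0.0211j + 0.115k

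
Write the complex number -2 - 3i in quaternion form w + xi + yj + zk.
-2 - 3i + 0j + 0k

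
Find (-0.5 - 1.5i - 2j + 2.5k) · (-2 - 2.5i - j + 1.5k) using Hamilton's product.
-8.5 + 3.75i + 0.5j - 9.25k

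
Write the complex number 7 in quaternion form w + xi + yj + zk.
7 + 0i + 0j + 0k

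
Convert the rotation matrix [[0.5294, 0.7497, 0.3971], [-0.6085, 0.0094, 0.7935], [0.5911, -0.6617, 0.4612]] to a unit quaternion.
0.7071 - 0.5145i - 0.0686j - 0.4802k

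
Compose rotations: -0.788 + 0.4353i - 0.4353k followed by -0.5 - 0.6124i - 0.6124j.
0.6606 + 0.5315i + 0.216j + 0.4842k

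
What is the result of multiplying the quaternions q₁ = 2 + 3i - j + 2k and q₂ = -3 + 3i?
-15 - 3i + 9j - 3k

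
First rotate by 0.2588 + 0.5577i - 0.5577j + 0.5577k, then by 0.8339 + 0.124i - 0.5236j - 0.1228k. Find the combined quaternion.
-0.0769 + 0.1367i - 0.7382j + 0.6561k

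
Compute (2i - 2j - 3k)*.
-2i + 2j + 3k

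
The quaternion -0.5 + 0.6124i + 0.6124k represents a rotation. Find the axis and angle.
axis = (√2/2, 0, √2/2), θ = 4π/3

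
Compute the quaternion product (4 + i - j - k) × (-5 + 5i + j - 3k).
-27 + 19i + 7j - k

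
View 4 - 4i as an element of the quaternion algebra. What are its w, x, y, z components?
4 - 4i + 0j + 0k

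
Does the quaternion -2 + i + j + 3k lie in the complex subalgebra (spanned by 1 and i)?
No. The quaternion -2 + i + j + 3k has j-coefficient y = 1 and k-coefficient z = 3, not both zero, so it does not lie in the complex subalgebra spanned by 1 and i.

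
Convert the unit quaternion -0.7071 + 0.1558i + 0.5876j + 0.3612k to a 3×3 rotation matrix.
[[0.0485, 0.6939, -0.7184], [-0.3277, 0.6905, 0.6448], [0.9435, 0.2041, 0.2609]]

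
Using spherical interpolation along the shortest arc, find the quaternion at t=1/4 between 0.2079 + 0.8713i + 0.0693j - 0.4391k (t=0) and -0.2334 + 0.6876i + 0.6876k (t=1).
0.1013 + 0.9818i + 0.0598j - 0.149k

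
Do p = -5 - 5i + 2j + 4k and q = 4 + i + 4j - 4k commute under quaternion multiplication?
No: pq = -7 - 49i - 28j + 14k ≠ -7 - i + 4j + 58k = qp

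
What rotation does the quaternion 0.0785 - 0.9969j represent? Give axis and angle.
axis = (0, -1, 0), θ = 171°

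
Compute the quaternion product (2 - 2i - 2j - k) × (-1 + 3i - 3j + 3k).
1 - i - j + 19k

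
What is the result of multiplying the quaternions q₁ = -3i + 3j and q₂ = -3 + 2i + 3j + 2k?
-3 + 15i - 3j - 15k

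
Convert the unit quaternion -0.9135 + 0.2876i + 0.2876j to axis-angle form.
axis = (√2/2, √2/2, 0), θ = 312°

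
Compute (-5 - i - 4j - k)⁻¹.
-0.1163 + 0.0233i + 0.093j + 0.0233k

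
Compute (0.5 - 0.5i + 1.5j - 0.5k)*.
0.5 + 0.5i - 1.5j + 0.5k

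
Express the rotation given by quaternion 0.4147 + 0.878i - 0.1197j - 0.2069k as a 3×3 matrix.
[[0.8857, -0.0386, -0.4626], [-0.3818, -0.6274, -0.6787], [-0.264, 0.7777, -0.5704]]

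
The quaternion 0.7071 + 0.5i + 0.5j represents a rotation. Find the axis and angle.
axis = (√2/2, √2/2, 0), θ = π/2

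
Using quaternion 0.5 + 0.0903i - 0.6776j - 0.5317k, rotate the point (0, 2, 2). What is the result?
(-0.729, 2.097, 1.753)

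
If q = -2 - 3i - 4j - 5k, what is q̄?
-2 + 3i + 4j + 5k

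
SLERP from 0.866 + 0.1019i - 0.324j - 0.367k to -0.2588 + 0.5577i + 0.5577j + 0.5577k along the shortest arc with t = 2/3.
0.5248 - 0.3692i - 0.534j - 0.5506k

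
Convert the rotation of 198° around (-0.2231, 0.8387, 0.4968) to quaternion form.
-0.1564 - 0.2204i + 0.8284j + 0.4907k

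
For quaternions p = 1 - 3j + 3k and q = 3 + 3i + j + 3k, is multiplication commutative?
No: pq = -3 - 9i + j + 21k ≠ -3 + 15i - 17j + 3k = qp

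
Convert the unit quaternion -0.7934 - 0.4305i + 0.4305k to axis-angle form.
axis = (-√2/2, 0, √2/2), θ = 285°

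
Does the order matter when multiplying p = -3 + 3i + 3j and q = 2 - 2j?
Yes: pq = 6i + 12j - 6k ≠ 6i + 12j + 6k = qp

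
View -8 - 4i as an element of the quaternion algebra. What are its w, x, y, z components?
-8 - 4i + 0j + 0k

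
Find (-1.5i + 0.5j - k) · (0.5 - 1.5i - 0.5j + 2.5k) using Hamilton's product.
0.5 + 5.5j + k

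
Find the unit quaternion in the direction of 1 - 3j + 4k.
0.1961 - 0.5883j + 0.7845k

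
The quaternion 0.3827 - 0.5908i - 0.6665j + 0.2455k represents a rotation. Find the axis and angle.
axis = (-0.6395, -0.7214, 0.2657), θ = 3π/4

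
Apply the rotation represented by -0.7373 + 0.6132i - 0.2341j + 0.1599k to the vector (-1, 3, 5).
(1.713, 5.26, -2.096)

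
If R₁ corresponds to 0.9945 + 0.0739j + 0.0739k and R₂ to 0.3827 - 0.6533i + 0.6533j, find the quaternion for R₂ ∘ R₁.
0.3323 - 0.6014i + 0.7263j - 0.02k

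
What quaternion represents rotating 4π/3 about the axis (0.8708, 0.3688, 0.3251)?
-0.5 + 0.7541i + 0.3194j + 0.2815k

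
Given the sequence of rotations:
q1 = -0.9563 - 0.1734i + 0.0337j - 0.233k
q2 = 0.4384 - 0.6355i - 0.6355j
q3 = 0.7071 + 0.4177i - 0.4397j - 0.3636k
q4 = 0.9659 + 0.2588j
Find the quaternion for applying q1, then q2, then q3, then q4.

q2 · q1 = -0.508 + 0.6798i + 0.4744j - 0.2338k
q3 · q2 · q1 = -0.5196 + 0.5438i + 0.4093j + 0.5165k
q4 · q3 · q2 · q1 = -0.6078 + 0.6589i + 0.2609j + 0.3582k
-0.6078 + 0.6589i + 0.2609j + 0.3582k


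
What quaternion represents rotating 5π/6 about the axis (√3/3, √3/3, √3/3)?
0.2588 + 0.5577i + 0.5577j + 0.5577k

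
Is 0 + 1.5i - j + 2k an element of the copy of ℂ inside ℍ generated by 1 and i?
No. The quaternion 1.5i - j + 2k has j-coefficient y = -1 and k-coefficient z = 2, not both zero, so it does not lie in the complex subalgebra spanned by 1 and i.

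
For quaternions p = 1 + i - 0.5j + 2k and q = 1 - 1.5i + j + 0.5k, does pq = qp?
No: pq = 2 - 2.75i - 3j + 2.75k ≠ 2 + 1.75i + 4j + 2.25k = qp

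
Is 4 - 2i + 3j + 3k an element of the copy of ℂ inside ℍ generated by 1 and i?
No. The quaternion 4 - 2i + 3j + 3k has j-coefficient y = 3 and k-coefficient z = 3, not both zero, so it does not lie in the complex subalgebra spanned by 1 and i.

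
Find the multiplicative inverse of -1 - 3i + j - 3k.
-0.05 + 0.15i - 0.05j + 0.15k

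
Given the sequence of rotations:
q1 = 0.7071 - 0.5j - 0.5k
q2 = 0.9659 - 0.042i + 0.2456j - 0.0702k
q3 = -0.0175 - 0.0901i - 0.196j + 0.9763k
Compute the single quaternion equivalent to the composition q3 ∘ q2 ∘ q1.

q2 · q1 = 0.7707 - 0.1876i - 0.3303j - 0.5116k
q3 · q2 · q1 = 0.4043 + 0.3566i - 0.3745j + 0.7544k
0.4043 + 0.3566i - 0.3745j + 0.7544k


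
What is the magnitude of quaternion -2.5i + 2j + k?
3.354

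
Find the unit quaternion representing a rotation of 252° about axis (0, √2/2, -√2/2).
-0.5878 + 0.5721j - 0.5721k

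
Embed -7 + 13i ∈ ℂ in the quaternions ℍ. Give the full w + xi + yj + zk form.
-7 + 13i + 0j + 0k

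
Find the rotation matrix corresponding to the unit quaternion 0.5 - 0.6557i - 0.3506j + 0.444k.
[[0.3599, 0.0158, -0.9329], [0.9038, -0.2542, 0.3444], [-0.2317, -0.967, -0.1057]]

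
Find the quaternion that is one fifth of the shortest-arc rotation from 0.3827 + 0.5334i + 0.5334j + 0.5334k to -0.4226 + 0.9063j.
0.2291 + 0.4724i + 0.708j + 0.4724k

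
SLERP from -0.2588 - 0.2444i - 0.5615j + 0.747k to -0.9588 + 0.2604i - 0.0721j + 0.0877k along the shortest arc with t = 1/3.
-0.6168 - 0.0797i - 0.4722j + 0.6247k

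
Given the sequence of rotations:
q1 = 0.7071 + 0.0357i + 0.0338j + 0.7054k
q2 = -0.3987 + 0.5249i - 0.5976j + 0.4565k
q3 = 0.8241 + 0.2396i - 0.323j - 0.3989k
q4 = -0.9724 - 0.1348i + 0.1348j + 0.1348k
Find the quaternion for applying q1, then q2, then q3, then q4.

q2 · q1 = -0.6025 - 0.0801i - 0.79j + 0.0806k
q3 · q2 · q1 = -0.7003 - 0.5515i - 0.4438j + 0.0916k
q4 · q3 · q2 · q1 = 0.6541 + 0.7029i + 0.2752j - 0.0493k
0.6541 + 0.7029i + 0.2752j - 0.0493k


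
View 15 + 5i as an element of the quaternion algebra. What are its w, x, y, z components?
15 + 5i + 0j + 0k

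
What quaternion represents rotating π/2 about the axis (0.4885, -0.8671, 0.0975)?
0.7071 + 0.3454i - 0.6131j + 0.0689k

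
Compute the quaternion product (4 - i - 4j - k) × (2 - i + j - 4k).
7 + 11i - 7j - 23k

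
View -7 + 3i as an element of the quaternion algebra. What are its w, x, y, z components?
-7 + 3i + 0j + 0k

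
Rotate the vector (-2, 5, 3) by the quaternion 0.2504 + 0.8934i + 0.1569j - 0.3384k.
(-0.773, -6.009, 1.136)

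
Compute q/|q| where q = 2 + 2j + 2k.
0.5774 + 0.5774j + 0.5774k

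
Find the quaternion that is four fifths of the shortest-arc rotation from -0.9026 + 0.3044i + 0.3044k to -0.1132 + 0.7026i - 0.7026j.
-0.3356 + 0.7022i - 0.6229j + 0.0793k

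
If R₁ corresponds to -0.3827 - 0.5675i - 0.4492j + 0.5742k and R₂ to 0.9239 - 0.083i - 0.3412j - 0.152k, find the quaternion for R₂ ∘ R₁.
-0.4667 - 0.7567i - 0.1505j + 0.4323k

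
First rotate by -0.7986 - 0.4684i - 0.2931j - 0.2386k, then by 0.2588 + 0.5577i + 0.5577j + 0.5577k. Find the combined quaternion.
0.3511 - 0.5362i - 0.6494j - 0.4094k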